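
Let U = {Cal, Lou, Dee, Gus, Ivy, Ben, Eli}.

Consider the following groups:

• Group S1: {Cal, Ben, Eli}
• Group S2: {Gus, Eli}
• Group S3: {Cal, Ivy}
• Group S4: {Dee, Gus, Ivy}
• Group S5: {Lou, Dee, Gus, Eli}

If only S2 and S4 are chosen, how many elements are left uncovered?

Union of S2, S4 = {Dee, Gus, Ivy, Eli}.
Not covered: Cal, Lou, Ben — 3 elements.

3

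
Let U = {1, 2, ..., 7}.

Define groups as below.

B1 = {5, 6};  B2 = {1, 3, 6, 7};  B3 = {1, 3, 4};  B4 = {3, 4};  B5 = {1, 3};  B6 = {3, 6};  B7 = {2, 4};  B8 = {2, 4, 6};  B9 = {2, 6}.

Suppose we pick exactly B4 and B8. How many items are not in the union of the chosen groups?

3

Union of B4, B8 = {2, 3, 4, 6}.
Not covered: 1, 5, 7 — 3 items.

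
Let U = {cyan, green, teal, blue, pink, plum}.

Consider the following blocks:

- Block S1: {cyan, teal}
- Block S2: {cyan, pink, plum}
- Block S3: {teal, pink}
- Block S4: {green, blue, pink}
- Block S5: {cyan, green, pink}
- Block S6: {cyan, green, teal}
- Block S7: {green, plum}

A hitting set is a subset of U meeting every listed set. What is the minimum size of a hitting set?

The 3 points {cyan, green, pink} hit every block.
No choice of 2 points meets every block, so 3 is the minimum.

3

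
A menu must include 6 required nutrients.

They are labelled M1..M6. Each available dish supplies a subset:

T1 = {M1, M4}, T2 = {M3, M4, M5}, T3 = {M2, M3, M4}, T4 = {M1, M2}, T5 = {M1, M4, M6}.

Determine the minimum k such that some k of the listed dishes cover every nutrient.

T2 and T3 and T5 together: T2 ∪ T3 ∪ T5 = {M1, M2, M3, M4, M5, M6} — every nutrient is covered.
Only T2 contains M5, so T2 is forced; the remaining 3 nutrients need at least 2 more dishes (each remaining dish adds at most 2) — so at least 3 dishes are needed, and 3 is optimal.

3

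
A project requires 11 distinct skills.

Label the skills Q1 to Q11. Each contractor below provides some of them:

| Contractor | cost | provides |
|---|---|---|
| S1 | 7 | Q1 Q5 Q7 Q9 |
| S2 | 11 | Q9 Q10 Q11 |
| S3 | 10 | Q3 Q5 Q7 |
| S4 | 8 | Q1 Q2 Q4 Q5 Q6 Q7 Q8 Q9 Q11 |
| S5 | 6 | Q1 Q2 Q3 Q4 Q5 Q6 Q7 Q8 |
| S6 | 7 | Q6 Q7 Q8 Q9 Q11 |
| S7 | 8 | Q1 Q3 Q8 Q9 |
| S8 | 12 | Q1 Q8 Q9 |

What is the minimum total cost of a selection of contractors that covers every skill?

S2, S5 together cover every skill (S2 ∪ S5 = {Q1, Q2, Q3, Q4, Q5, Q6, Q7, Q8, Q9, Q10, Q11}); total cost 11 + 6 = 17.
The greedy pick S5, S6, S2 costs 24; no covering selection beats 17.

17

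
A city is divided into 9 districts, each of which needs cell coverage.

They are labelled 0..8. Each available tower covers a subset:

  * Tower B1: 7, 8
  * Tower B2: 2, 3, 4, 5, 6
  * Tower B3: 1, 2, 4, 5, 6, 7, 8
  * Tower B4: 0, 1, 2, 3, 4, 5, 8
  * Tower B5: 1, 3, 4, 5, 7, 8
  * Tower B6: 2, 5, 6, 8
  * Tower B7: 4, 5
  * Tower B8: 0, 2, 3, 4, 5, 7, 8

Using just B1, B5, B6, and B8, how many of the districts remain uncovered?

0

Union of B1, B5, B6, B8 = {0, 1, 2, 3, 4, 5, 6, 7, 8} — that's every district, so 0 are uncovered.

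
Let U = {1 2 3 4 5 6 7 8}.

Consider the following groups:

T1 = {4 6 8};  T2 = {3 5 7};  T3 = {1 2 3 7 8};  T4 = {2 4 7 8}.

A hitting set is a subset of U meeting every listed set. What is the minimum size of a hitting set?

H = {3, 8} meets every group (each contains at least one member of H), and |H| = 2.
The groups T1, T2 are pairwise disjoint, so any hitting set needs a separate item for each — at least 2. Hence 2 is optimal.

2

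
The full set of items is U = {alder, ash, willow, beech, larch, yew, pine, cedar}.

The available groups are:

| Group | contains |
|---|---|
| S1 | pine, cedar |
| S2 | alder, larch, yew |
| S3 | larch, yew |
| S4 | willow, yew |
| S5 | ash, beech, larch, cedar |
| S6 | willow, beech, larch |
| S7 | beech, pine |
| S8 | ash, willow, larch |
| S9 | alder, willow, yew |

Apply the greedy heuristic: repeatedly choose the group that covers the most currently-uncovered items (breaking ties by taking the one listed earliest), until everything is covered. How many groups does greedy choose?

Greedy: pick S5 (covers 4 new) → pick S9 (covers 3 new) → pick S1 (covers 1 new). Total picks: 3.

3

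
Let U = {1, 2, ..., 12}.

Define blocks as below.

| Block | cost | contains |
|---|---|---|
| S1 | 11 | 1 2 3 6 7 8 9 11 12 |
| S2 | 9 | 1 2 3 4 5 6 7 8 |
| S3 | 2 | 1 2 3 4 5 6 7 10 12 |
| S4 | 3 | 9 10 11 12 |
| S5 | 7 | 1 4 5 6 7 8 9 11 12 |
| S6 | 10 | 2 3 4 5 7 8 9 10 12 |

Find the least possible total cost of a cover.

9

S3, S5 together cover every item (S3 ∪ S5 = {1, 2, 3, 4, 5, 6, 7, 8, 9, 10, 11, 12}); total cost 2 + 7 = 9.
The greedy pick S3, S4, S5 costs 12; no covering selection beats 9.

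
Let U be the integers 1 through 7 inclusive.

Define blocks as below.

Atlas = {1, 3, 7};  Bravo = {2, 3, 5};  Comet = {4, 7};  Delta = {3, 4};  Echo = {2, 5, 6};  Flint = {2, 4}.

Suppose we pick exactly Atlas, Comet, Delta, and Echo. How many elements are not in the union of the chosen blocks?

0

Union of Atlas, Comet, Delta, Echo = {1, 2, 3, 4, 5, 6, 7} — that's every element, so 0 are uncovered.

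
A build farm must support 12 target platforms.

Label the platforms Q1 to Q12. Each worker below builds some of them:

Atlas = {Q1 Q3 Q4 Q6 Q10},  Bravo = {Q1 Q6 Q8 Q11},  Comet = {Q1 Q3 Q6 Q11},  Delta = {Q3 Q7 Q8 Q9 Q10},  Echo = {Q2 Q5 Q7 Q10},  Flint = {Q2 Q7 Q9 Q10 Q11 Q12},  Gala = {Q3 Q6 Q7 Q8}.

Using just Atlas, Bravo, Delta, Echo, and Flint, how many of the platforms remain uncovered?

0

Union of Atlas, Bravo, Delta, Echo, Flint = {Q1, Q2, Q3, Q4, Q5, Q6, Q7, Q8, Q9, Q10, Q11, Q12} — that's every platform, so 0 are uncovered.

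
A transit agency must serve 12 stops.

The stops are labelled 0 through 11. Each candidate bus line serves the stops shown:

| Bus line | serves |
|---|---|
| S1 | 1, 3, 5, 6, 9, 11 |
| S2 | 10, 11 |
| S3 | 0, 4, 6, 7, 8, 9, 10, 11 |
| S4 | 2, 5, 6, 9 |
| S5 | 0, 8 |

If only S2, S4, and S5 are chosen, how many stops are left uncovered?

4

Union of S2, S4, S5 = {0, 2, 5, 6, 8, 9, 10, 11}.
Not covered: 1, 3, 4, 7 — 4 stops.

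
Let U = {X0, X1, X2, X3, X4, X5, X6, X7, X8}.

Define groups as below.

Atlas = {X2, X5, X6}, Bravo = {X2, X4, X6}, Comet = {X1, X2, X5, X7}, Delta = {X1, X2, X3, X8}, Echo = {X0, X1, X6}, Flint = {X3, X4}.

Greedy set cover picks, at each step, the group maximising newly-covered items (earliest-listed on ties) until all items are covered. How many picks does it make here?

Greedy: pick Comet (covers 4 new) → pick Bravo (covers 2 new) → pick Delta (covers 2 new) → pick Echo (covers 1 new). Total picks: 4.

4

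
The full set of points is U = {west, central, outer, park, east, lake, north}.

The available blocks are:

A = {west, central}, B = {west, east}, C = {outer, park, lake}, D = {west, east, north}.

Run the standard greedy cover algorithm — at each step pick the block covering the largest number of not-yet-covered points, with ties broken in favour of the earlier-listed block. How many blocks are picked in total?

Greedy: pick C (covers 3 new) → pick D (covers 3 new) → pick A (covers 1 new). Total picks: 3.

3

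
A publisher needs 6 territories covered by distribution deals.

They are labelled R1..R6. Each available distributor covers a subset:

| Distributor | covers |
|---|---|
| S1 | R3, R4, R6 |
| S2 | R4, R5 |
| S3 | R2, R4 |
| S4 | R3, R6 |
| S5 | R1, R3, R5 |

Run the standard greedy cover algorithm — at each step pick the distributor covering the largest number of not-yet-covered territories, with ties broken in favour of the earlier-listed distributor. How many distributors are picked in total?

Greedy: pick S1 (covers 3 new) → pick S5 (covers 2 new) → pick S3 (covers 1 new). Total picks: 3.

3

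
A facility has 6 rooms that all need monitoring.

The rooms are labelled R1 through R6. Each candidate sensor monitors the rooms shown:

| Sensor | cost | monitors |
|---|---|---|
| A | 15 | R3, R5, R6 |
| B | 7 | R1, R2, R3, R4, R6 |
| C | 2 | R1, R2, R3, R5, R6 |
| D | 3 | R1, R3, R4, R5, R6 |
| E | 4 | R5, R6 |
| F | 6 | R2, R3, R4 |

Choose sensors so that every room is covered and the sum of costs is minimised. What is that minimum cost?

5

C, D together cover every room (C ∪ D = {R1, R2, R3, R4, R5, R6}); total cost 2 + 3 = 5.
No covering selection has total cost below 5.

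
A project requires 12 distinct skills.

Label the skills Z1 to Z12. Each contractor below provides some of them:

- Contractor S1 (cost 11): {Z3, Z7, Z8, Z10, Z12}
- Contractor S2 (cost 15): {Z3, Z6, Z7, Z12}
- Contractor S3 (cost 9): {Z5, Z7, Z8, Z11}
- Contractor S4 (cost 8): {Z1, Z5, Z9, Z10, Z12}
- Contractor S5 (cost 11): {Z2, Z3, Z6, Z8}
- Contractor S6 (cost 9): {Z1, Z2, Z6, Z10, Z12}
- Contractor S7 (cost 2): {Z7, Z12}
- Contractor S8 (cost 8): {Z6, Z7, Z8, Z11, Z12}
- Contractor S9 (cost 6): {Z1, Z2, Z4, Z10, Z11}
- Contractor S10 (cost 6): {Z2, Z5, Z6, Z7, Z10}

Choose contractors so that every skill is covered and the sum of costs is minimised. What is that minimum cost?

S4, S5, S7, S9 together cover every skill (S4 ∪ S5 ∪ S7 ∪ S9 = {Z1, Z2, Z3, Z4, Z5, Z6, Z7, Z8, Z9, Z10, Z11, Z12}); total cost 8 + 11 + 2 + 6 = 27.
The greedy pick S7, S9, S10, S1, S4 costs 33; no covering selection beats 27.

27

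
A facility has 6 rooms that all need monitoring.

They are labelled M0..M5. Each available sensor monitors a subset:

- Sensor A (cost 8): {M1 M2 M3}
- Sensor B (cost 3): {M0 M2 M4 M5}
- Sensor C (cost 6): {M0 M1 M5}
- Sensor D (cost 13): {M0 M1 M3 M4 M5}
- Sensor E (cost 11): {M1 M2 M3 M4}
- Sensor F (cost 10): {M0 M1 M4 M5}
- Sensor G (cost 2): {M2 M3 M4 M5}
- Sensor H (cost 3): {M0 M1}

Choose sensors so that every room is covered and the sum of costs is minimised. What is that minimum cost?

5

G, H together cover every room (G ∪ H = {M0, M1, M2, M3, M4, M5}); total cost 2 + 3 = 5.
No covering selection has total cost below 5.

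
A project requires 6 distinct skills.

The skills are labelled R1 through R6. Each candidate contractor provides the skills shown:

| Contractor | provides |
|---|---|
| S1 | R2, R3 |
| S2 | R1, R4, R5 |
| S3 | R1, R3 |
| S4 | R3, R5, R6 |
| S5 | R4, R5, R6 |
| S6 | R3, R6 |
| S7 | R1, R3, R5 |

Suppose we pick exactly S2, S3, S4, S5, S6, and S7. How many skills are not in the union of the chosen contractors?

1

Union of S2, S3, S4, S5, S6, S7 = {R1, R3, R4, R5, R6}.
Not covered: R2 — 1 skill.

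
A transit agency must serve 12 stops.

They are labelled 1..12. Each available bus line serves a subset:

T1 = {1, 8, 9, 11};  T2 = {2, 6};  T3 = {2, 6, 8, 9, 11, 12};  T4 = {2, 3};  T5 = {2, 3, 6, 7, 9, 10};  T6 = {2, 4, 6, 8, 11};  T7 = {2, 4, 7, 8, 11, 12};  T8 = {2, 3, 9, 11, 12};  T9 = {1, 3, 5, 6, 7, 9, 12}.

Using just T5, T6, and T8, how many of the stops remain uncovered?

2

Union of T5, T6, T8 = {2, 3, 4, 6, 7, 8, 9, 10, 11, 12}.
Not covered: 1, 5 — 2 stops.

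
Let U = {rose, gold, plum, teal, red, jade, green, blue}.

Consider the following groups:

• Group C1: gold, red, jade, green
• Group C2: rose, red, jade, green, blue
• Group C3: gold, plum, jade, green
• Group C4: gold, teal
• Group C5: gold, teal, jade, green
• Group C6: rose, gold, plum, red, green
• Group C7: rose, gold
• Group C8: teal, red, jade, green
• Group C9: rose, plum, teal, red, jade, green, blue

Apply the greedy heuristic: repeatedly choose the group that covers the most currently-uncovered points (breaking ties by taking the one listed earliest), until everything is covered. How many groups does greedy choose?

2

Greedy: pick C9 (covers 7 new) → pick C1 (covers 1 new). Total picks: 2.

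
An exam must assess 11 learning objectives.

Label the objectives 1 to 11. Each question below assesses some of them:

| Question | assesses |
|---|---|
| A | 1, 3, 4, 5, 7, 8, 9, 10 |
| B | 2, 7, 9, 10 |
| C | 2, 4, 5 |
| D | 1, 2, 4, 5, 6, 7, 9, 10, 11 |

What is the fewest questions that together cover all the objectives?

A and D together: A ∪ D = {1, 2, 3, 4, 5, 6, 7, 8, 9, 10, 11} — every objective is covered.
No single question has all 11 objectives (the largest, D, has 9), so 2 is optimal.

2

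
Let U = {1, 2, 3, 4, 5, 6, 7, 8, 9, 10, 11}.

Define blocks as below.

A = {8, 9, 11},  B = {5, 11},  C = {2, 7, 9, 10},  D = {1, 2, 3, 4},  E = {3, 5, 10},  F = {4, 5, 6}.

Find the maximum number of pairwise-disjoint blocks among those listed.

2

A, D are pairwise disjoint (A={8,9,11}; D={1,2,3,4}).
Every remaining block overlaps one of these, and no 3 of the listed blocks are pairwise disjoint, so 2 is the maximum.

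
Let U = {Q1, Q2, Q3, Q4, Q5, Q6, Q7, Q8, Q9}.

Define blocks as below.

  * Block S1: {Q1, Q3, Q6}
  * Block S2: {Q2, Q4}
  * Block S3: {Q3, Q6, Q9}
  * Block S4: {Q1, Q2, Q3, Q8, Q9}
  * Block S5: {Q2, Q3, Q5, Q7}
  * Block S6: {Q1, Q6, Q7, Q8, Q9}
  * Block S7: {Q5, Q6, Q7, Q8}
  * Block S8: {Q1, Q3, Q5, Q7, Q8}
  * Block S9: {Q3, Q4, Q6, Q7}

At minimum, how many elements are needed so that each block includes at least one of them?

The 3 elements {Q2, Q6, Q8} hit every block.
No choice of 2 elements meets every block, so 3 is the minimum.

3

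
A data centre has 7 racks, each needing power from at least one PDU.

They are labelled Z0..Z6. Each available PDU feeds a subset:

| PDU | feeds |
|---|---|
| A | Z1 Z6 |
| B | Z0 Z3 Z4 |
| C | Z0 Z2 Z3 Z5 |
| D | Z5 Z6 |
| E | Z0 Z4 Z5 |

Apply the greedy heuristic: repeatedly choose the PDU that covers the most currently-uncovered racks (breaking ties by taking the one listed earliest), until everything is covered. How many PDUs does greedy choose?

Greedy: pick C (covers 4 new) → pick A (covers 2 new) → pick B (covers 1 new). Total picks: 3.

3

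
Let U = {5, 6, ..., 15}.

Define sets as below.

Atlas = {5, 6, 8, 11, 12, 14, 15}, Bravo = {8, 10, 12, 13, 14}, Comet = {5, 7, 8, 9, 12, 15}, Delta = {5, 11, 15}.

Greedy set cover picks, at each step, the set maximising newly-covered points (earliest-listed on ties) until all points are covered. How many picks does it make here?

3

Greedy: pick Atlas (covers 7 new) → pick Bravo (covers 2 new) → pick Comet (covers 2 new). Total picks: 3.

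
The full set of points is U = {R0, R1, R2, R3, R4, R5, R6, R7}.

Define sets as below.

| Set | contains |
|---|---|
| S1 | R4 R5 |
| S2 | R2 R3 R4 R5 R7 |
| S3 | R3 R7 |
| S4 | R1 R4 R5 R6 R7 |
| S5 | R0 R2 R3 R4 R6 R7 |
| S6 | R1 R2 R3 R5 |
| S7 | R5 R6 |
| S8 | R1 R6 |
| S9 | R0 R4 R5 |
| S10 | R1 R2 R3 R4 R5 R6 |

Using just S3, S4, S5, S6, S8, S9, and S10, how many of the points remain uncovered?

Union of S3, S4, S5, S6, S8, S9, S10 = {R0, R1, R2, R3, R4, R5, R6, R7} — that's every point, so 0 are uncovered.

0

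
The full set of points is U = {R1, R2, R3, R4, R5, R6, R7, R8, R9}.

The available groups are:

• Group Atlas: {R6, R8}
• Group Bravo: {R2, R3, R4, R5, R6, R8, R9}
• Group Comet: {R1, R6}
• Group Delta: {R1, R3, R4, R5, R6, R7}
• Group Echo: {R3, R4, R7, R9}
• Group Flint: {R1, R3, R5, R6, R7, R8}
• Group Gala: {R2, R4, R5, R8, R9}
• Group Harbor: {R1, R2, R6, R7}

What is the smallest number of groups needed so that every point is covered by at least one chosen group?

2

Take {Bravo, Delta}. Their union is {R1, R2, R3, R4, R5, R6, R7, R8, R9}, which is all 9 points.
No single group has all 9 points (the largest, Bravo, has 7), so 2 is optimal.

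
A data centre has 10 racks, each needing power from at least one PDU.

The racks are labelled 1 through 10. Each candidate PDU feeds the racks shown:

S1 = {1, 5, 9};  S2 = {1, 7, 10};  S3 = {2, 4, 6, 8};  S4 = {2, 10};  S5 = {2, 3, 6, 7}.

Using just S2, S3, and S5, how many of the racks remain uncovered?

2

Union of S2, S3, S5 = {1, 2, 3, 4, 6, 7, 8, 10}.
Not covered: 5, 9 — 2 racks.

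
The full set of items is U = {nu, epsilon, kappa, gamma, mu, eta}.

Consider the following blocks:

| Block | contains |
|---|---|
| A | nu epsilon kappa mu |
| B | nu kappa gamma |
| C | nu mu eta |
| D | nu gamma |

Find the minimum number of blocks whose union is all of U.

3

Take {A, B, C}. Their union is {nu, epsilon, kappa, gamma, mu, eta}, which is all 6 items.
Only A contains epsilon, so A is forced; the remaining 2 items need at least 2 more blocks (each remaining block adds at most 1) — so at least 3 blocks are needed, and 3 is optimal.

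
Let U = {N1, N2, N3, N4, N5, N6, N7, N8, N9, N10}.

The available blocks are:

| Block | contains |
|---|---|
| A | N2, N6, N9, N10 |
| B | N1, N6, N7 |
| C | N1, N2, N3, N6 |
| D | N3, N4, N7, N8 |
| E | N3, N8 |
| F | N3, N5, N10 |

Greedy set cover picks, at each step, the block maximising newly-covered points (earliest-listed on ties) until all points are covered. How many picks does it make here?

Greedy: pick A (covers 4 new) → pick D (covers 4 new) → pick B (covers 1 new) → pick F (covers 1 new). Total picks: 4.

4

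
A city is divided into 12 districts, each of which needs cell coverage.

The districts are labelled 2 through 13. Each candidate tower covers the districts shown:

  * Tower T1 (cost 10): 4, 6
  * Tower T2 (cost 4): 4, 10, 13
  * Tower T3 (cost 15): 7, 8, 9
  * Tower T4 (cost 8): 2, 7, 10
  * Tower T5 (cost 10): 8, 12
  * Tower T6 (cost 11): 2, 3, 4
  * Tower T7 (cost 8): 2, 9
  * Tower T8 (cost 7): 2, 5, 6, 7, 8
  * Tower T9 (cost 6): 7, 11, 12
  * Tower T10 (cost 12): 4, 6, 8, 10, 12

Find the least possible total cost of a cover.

36

T2, T6, T7, T8, T9 together cover every district (T2 ∪ T6 ∪ T7 ∪ T8 ∪ T9 = {2, 3, 4, 5, 6, 7, 8, 9, 10, 11, 12, 13}); total cost 4 + 11 + 8 + 7 + 6 = 36.
No covering selection has total cost below 36.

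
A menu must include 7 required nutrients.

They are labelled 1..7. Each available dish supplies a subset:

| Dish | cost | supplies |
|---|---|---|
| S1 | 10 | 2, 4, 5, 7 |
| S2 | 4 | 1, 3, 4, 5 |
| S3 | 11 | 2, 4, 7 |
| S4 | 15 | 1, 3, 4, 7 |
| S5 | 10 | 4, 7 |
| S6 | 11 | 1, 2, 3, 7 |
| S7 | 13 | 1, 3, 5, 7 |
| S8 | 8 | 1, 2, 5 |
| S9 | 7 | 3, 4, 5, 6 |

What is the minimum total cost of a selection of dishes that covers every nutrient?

S6, S9 together cover every nutrient (S6 ∪ S9 = {1, 2, 3, 4, 5, 6, 7}); total cost 11 + 7 = 18.
The greedy pick S2, S1, S9 costs 21; no covering selection beats 18.

18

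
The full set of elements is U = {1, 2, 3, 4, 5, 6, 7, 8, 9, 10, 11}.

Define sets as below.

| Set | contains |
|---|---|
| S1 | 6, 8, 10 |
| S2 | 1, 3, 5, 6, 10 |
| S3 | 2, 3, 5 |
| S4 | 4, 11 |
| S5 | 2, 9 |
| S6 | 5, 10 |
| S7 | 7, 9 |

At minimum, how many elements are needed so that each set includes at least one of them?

4

The 4 elements {5, 6, 9, 11} hit every set.
The sets S1, S3, S4, S7 are pairwise disjoint, so any hitting set needs a separate element for each — at least 4. Hence 4 is optimal.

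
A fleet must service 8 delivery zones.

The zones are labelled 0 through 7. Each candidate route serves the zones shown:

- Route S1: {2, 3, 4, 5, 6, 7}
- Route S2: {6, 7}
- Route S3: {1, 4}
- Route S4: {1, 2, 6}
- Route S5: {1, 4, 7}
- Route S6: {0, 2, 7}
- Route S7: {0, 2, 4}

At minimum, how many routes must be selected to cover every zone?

3

S1 and S4 and S7 together: S1 ∪ S4 ∪ S7 = {0, 1, 2, 3, 4, 5, 6, 7} — every zone is covered.
Only S1 contains 3, so S1 is forced; the remaining 2 zones need at least 2 more routes (each remaining route adds at most 1) — so at least 3 routes are needed, and 3 is optimal.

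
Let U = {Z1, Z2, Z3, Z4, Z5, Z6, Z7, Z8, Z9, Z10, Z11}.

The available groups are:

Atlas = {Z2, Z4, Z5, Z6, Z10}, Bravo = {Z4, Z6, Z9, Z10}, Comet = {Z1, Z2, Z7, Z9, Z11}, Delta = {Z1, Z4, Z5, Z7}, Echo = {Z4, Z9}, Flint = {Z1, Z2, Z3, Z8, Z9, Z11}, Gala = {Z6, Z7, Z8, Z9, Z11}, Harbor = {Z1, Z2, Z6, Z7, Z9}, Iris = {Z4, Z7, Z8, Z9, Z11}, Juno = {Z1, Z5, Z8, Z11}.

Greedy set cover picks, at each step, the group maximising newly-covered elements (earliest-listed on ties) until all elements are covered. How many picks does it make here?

3

Greedy: pick Flint (covers 6 new) → pick Atlas (covers 4 new) → pick Comet (covers 1 new). Total picks: 3.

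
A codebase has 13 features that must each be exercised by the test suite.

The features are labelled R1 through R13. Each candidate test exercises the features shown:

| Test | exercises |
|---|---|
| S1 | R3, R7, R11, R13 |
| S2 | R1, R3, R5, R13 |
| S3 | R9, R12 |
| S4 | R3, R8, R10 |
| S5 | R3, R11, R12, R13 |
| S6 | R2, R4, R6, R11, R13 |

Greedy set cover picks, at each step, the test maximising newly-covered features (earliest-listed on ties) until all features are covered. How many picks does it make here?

5

Greedy: pick S6 (covers 5 new) → pick S2 (covers 3 new) → pick S3 (covers 2 new) → pick S4 (covers 2 new) → pick S1 (covers 1 new). Total picks: 5.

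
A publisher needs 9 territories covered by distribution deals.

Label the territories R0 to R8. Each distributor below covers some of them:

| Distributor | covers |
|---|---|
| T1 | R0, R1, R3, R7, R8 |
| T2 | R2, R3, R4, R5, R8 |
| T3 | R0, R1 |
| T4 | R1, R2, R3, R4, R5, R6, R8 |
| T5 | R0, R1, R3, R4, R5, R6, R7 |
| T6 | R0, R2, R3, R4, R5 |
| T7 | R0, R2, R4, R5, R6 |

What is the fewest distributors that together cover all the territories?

Take {T2, T5}. Their union is {R0, R1, R2, R3, R4, R5, R6, R7, R8}, which is all 9 territories.
No single distributor has all 9 territories (the largest, T4, has 7), so 2 is optimal.

2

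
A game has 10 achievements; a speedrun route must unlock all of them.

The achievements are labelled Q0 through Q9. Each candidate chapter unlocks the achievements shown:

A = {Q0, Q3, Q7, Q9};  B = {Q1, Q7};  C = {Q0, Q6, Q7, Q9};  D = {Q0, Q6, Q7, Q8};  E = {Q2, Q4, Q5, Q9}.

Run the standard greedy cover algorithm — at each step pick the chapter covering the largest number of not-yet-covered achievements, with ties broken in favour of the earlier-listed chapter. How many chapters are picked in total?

Greedy: pick A (covers 4 new) → pick E (covers 3 new) → pick D (covers 2 new) → pick B (covers 1 new). Total picks: 4.

4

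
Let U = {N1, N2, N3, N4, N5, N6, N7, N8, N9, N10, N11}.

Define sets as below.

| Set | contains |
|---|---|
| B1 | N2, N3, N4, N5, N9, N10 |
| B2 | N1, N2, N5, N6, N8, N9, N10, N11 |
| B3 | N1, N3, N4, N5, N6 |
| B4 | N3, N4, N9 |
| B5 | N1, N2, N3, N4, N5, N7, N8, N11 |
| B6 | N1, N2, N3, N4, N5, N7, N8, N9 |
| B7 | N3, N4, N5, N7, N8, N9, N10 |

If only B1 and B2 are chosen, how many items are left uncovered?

1

Union of B1, B2 = {N1, N2, N3, N4, N5, N6, N8, N9, N10, N11}.
Not covered: N7 — 1 item.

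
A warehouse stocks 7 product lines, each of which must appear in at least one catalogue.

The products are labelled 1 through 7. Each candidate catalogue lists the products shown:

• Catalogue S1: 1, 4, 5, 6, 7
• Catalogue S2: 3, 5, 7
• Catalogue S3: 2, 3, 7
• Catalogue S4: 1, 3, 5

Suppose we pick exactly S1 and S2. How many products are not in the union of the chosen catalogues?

Union of S1, S2 = {1, 3, 4, 5, 6, 7}.
Not covered: 2 — 1 product.

1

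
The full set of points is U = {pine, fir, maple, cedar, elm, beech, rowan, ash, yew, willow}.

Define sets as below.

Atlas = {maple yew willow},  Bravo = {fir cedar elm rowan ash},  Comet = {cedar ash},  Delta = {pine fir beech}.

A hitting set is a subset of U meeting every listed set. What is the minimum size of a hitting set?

3

The 3 points {maple, beech, ash} hit every set.
The sets Atlas, Comet, Delta are pairwise disjoint, so any hitting set needs a separate point for each — at least 3. Hence 3 is optimal.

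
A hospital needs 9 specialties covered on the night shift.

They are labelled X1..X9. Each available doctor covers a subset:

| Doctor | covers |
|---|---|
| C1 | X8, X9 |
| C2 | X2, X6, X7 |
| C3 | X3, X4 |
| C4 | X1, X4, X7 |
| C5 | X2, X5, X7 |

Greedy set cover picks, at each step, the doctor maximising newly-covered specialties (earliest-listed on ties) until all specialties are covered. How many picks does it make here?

5

Greedy: pick C2 (covers 3 new) → pick C1 (covers 2 new) → pick C3 (covers 2 new) → pick C4 (covers 1 new) → pick C5 (covers 1 new). Total picks: 5.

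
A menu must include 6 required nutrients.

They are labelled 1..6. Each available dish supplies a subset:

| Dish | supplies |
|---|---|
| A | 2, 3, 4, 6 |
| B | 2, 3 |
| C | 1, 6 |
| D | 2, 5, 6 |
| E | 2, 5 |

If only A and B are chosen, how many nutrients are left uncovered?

2

Union of A, B = {2, 3, 4, 6}.
Not covered: 1, 5 — 2 nutrients.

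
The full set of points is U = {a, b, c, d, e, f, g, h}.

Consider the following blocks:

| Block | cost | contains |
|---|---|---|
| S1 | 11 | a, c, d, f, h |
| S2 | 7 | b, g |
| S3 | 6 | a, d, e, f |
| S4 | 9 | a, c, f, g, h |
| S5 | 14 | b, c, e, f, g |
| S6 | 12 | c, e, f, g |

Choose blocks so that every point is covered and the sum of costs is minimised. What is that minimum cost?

S2, S3, S4 together cover every point (S2 ∪ S3 ∪ S4 = {a, b, c, d, e, f, g, h}); total cost 7 + 6 + 9 = 22.
No covering selection has total cost below 22.

22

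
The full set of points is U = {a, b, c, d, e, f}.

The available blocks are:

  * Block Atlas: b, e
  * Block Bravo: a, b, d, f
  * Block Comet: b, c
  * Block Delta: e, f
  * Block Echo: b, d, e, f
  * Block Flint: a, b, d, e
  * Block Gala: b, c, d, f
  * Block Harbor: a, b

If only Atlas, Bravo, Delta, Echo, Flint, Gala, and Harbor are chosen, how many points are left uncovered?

0

Union of Atlas, Bravo, Delta, Echo, Flint, Gala, Harbor = {a, b, c, d, e, f} — that's every point, so 0 are uncovered.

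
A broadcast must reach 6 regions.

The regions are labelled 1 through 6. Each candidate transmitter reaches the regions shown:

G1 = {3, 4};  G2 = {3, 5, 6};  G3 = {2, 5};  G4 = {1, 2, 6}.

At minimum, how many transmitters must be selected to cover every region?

3

G1 and G2 and G4 together: G1 ∪ G2 ∪ G4 = {1, 2, 3, 4, 5, 6} — every region is covered.
Only G4 contains 1, so G4 is forced; the remaining 3 regions need at least 2 more transmitters (each remaining transmitter adds at most 2) — so at least 3 transmitters are needed, and 3 is optimal.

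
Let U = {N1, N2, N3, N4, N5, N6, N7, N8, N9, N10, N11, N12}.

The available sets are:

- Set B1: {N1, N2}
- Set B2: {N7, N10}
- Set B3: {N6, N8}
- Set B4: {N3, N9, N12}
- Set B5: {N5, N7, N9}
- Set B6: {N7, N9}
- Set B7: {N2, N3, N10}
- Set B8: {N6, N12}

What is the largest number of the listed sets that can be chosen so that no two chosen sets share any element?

4

B1, B2, B3, B4 are pairwise disjoint (B1={N1,N2}; B2={N7,N10}; B3={N6,N8}; B4={N3,N9,N12}).
Every remaining set overlaps one of these, and no 5 of the listed sets are pairwise disjoint, so 4 is the maximum.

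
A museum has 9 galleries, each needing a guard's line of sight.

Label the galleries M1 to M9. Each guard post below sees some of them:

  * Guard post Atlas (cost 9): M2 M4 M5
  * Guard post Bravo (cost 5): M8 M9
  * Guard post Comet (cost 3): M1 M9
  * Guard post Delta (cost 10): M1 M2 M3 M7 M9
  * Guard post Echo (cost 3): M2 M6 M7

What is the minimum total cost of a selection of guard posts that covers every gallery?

27

Atlas, Bravo, Delta, Echo together cover every gallery (Atlas ∪ Bravo ∪ Delta ∪ Echo = {M1, M2, M3, M4, M5, M6, M7, M8, M9}); total cost 9 + 5 + 10 + 3 = 27.
The greedy pick Echo, Comet, Atlas, Bravo, Delta costs 30; no covering selection beats 27.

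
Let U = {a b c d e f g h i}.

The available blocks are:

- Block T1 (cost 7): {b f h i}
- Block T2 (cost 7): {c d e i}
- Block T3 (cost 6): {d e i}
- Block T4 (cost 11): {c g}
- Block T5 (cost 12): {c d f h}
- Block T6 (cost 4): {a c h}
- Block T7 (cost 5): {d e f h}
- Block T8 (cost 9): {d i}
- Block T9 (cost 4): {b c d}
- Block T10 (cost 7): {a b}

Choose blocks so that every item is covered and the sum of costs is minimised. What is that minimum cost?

27

T1, T4, T6, T7 together cover every item (T1 ∪ T4 ∪ T6 ∪ T7 = {a, b, c, d, e, f, g, h, i}); total cost 7 + 11 + 4 + 5 = 27.
No covering selection has total cost below 27.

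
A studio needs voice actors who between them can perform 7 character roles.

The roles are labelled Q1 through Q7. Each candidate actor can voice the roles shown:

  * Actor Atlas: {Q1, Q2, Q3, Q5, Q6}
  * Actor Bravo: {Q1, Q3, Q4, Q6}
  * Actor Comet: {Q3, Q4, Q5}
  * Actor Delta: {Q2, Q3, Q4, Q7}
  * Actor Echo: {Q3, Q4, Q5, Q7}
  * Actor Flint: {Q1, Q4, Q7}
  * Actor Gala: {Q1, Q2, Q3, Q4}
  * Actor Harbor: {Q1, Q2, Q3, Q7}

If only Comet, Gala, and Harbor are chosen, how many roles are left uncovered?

1

Union of Comet, Gala, Harbor = {Q1, Q2, Q3, Q4, Q5, Q7}.
Not covered: Q6 — 1 role.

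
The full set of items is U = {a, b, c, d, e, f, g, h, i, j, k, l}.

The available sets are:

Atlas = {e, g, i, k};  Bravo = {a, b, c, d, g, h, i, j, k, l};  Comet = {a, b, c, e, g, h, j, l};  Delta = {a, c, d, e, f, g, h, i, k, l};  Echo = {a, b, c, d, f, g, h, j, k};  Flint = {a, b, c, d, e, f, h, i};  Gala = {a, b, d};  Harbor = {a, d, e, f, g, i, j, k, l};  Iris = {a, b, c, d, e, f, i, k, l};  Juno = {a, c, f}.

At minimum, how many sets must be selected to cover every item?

2

Echo and Harbor cover everything between them: the union {a, b, c, d, e, f, g, h, i, j, k, l} is all of U.
No single set has all 12 items (the largest, Bravo, has 10), so 2 is optimal.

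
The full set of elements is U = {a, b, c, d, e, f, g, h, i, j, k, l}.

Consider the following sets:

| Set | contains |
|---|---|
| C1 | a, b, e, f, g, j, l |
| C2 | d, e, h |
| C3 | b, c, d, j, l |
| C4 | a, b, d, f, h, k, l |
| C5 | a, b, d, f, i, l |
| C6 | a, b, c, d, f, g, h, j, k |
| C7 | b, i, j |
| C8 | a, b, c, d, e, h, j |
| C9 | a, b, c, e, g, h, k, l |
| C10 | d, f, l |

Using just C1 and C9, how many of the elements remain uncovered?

2

Union of C1, C9 = {a, b, c, e, f, g, h, j, k, l}.
Not covered: d, i — 2 elements.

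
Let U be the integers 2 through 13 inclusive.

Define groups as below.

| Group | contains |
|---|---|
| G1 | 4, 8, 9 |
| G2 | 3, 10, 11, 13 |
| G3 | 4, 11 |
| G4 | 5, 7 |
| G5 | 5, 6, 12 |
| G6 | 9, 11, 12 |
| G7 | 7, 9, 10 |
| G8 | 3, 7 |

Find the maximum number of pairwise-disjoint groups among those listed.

3

G1, G2, G4 are pairwise disjoint (G1={4,8,9}; G2={3,10,11,13}; G4={5,7}).
Every remaining group overlaps one of these, and no 4 of the listed groups are pairwise disjoint, so 3 is the maximum.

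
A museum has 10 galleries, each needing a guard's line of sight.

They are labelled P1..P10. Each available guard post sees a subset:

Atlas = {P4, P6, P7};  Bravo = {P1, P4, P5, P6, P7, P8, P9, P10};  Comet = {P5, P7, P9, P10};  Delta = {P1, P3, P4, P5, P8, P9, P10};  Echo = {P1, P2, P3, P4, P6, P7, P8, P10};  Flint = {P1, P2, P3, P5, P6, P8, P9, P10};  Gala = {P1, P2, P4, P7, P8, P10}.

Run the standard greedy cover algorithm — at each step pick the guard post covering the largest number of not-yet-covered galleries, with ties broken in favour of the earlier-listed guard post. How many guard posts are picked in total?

Greedy: pick Bravo (covers 8 new) → pick Echo (covers 2 new). Total picks: 2.

2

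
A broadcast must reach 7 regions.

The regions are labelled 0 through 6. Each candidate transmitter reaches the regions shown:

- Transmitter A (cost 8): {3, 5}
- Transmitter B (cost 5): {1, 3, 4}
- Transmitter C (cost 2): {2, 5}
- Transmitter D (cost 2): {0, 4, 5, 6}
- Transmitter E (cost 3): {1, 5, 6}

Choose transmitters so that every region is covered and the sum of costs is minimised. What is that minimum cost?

B, C, D together cover every region (B ∪ C ∪ D = {0, 1, 2, 3, 4, 5, 6}); total cost 5 + 2 + 2 = 9.
No covering selection has total cost below 9.

9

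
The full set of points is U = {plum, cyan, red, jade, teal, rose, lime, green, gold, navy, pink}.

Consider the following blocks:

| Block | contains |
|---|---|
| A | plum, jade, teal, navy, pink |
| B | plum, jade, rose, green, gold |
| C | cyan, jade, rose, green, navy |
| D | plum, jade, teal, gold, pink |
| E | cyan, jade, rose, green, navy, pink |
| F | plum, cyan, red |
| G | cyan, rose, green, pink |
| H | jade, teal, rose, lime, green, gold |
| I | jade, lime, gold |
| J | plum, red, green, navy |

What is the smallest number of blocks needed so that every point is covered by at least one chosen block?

3

G and H and J together: G ∪ H ∪ J = {plum, cyan, red, jade, teal, rose, lime, green, gold, navy, pink} — every point is covered.
No 2 of the 10 blocks cover everything (all 45 combinations miss at least one point), so 3 is optimal.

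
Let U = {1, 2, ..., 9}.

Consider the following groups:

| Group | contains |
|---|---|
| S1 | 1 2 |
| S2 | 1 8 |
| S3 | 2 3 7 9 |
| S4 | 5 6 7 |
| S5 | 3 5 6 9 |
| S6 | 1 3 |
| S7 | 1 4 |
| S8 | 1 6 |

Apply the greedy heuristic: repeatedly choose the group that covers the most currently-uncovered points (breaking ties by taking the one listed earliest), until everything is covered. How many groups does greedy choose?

4

Greedy: pick S3 (covers 4 new) → pick S2 (covers 2 new) → pick S4 (covers 2 new) → pick S7 (covers 1 new). Total picks: 4.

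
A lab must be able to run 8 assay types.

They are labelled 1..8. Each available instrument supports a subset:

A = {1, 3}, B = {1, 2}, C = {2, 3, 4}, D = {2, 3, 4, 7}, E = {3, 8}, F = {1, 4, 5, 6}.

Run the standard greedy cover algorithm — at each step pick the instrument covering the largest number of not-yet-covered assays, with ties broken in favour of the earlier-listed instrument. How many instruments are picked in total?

3

Greedy: pick D (covers 4 new) → pick F (covers 3 new) → pick E (covers 1 new). Total picks: 3.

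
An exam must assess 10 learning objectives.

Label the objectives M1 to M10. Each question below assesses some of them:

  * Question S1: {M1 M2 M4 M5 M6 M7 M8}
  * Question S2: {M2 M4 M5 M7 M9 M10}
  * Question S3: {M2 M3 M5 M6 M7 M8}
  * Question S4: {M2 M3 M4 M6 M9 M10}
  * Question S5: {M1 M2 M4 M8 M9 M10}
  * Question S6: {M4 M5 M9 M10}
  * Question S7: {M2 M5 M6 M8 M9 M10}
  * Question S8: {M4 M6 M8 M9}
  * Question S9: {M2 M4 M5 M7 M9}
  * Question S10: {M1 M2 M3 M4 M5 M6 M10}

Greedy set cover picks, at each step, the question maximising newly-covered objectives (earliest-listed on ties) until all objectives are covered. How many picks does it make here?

2

Greedy: pick S1 (covers 7 new) → pick S4 (covers 3 new). Total picks: 2.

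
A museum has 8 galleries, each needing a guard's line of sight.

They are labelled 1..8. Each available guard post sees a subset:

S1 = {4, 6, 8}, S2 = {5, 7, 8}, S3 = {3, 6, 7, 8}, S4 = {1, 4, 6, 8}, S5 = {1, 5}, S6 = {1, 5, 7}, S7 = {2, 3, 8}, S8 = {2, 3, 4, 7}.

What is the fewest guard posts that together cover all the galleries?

3

S1 and S6 and S8 together: S1 ∪ S6 ∪ S8 = {1, 2, 3, 4, 5, 6, 7, 8} — every gallery is covered.
No 2 of the 8 guard posts cover everything (all 28 combinations miss at least one gallery), so 3 is optimal.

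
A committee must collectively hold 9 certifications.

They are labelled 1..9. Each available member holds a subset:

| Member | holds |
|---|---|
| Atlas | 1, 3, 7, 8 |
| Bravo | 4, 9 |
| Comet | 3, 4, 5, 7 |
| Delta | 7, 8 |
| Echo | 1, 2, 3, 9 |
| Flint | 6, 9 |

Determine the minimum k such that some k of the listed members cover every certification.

4

Comet and Delta and Echo and Flint together: Comet ∪ Delta ∪ Echo ∪ Flint = {1, 2, 3, 4, 5, 6, 7, 8, 9} — every certification is covered.
No 3 of the 6 members cover everything (all 20 combinations miss at least one certification), so 4 is optimal.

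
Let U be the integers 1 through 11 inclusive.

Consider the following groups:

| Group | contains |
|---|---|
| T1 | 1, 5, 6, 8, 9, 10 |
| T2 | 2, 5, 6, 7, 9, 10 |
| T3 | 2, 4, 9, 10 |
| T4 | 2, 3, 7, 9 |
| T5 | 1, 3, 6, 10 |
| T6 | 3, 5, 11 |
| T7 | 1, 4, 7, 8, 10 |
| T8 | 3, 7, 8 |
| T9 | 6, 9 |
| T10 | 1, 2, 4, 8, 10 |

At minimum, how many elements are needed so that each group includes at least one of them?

3

H = {3, 4, 9} meets every group (each contains at least one member of H), and |H| = 3.
The groups T6, T7, T9 are pairwise disjoint, so any hitting set needs a separate element for each — at least 3. Hence 3 is optimal.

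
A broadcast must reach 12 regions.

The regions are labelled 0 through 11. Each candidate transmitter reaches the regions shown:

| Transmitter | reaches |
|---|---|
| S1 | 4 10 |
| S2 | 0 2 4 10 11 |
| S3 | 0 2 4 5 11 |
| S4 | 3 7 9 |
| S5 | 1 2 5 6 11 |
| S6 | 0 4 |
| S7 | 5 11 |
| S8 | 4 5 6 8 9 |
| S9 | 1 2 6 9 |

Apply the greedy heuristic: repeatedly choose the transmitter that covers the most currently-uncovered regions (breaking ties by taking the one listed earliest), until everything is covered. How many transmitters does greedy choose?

Greedy: pick S2 (covers 5 new) → pick S8 (covers 4 new) → pick S4 (covers 2 new) → pick S5 (covers 1 new). Total picks: 4.

4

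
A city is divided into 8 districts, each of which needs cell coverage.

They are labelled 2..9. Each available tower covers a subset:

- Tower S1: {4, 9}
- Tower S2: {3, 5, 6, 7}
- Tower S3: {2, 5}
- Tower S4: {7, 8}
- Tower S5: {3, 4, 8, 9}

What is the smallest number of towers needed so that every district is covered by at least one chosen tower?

Take {S2, S3, S5}. Their union is {2, 3, 4, 5, 6, 7, 8, 9}, which is all 8 districts.
Only S3 contains 2, so S3 is forced; the remaining 6 districts need at least 2 more towers (each remaining tower adds at most 4) — so at least 3 towers are needed, and 3 is optimal.

3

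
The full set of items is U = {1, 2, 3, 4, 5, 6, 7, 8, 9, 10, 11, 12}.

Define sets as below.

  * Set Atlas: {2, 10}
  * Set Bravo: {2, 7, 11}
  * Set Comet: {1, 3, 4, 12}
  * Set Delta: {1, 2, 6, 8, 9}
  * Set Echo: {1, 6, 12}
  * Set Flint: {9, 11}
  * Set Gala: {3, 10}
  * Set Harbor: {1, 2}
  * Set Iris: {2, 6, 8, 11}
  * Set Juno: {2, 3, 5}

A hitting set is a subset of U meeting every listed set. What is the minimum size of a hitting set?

Take H = {2, 3, 11, 12}. Each listed set contains at least one of these, so H is a hitting set of size 4.
No choice of 3 items meets every set, so 4 is the minimum.

4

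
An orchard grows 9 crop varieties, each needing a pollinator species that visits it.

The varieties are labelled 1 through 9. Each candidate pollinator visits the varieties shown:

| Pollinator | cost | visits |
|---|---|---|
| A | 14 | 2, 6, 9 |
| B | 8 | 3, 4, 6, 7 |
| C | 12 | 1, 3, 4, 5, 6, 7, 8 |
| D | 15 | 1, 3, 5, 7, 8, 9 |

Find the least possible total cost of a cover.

A, C together cover every variety (A ∪ C = {1, 2, 3, 4, 5, 6, 7, 8, 9}); total cost 14 + 12 = 26.
No covering selection has total cost below 26.

26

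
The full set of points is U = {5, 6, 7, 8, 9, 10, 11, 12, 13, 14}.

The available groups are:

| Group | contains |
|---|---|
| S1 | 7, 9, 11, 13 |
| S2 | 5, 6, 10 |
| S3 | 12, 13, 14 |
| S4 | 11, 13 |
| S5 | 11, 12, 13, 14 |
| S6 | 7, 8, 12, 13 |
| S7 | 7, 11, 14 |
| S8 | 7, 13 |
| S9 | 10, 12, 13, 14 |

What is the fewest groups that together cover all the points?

S1 and S2 and S3 and S6 together: S1 ∪ S2 ∪ S3 ∪ S6 = {5, 6, 7, 8, 9, 10, 11, 12, 13, 14} — every point is covered.
No 3 of the 9 groups cover everything (all 84 combinations miss at least one point), so 4 is optimal.

4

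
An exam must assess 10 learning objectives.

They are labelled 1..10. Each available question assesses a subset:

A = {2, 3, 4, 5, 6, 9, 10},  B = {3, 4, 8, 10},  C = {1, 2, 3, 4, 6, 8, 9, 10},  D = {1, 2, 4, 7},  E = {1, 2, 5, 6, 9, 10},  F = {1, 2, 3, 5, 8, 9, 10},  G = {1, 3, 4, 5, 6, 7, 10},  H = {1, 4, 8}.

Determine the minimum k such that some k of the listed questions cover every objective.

2

Take {F, G}. Their union is {1, 2, 3, 4, 5, 6, 7, 8, 9, 10}, which is all 10 objectives.
No single question has all 10 objectives (the largest, C, has 8), so 2 is optimal.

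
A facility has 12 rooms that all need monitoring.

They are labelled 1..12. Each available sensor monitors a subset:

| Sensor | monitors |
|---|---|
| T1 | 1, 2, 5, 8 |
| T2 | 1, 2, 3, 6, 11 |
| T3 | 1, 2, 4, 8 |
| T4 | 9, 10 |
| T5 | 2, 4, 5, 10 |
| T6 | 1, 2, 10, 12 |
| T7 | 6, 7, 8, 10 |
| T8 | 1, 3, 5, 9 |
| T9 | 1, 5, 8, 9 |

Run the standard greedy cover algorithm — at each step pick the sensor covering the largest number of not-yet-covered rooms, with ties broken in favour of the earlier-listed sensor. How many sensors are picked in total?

Greedy: pick T2 (covers 5 new) → pick T5 (covers 3 new) → pick T7 (covers 2 new) → pick T4 (covers 1 new) → pick T6 (covers 1 new). Total picks: 5.

5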